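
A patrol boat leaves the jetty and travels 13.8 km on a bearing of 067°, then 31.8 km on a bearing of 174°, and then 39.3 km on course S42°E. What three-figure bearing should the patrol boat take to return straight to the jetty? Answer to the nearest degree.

323°

Leg 1 (067°, 13.8 km): east 13.8 sin 67° = 12.70, north 13.8 cos 67° = 5.39
Leg 2 (174°, 31.8 km): east 31.8 sin 174° = 3.32, north 31.8 cos 174° = -31.63
Leg 3 (S42°E, 39.3 km): east 39.3 sin 138° = 26.30, north 39.3 cos 138° = -29.21
Net displacement: 42.32 east, -55.44 north. Direction back to start is (-42.32, 55.44): bearing = atan2(-42.32, 55.44) mod 360° = 322.64° ≈ 323°.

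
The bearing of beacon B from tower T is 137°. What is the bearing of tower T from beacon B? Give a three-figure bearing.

Back-bearing = 137° + 180° = 317°.

317°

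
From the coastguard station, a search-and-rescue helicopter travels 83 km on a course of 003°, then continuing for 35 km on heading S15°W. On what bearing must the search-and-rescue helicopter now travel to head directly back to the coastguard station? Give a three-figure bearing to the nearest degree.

175°

Leg 1 (003°, 83 km): east 83 sin 3° = 4.34, north 83 cos 3° = 82.89
Leg 2 (S15°W, 35 km): east 35 sin 195° = -9.06, north 35 cos 195° = -33.81
Net displacement: -4.71 east, 49.08 north. Direction back to start is (4.71, -49.08): bearing = atan2(4.71, -49.08) mod 360° = 174.51° ≈ 175°.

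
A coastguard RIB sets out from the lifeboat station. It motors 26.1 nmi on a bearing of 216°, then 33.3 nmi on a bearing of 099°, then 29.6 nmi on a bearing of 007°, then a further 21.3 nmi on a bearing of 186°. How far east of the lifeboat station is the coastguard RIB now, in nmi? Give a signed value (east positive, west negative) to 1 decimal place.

Leg 1 (216°, 26.1 nmi): east 26.1 sin 216° = -15.34, north 26.1 cos 216° = -21.12
Leg 2 (099°, 33.3 nmi): east 33.3 sin 99° = 32.89, north 33.3 cos 99° = -5.21
Leg 3 (007°, 29.6 nmi): east 29.6 sin 7° = 3.61, north 29.6 cos 7° = 29.38
Leg 4 (186°, 21.3 nmi): east 21.3 sin 186° = -2.23, north 21.3 cos 186° = -21.18
Net east component: 18.93 nmi.

18.9 nmi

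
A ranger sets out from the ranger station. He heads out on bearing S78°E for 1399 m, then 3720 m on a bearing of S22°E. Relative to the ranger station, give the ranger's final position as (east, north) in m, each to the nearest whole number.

Leg 1 (S78°E, 1399 m): east 1399 sin 102° = 1368.43, north 1399 cos 102° = -290.87
Leg 2 (S22°E, 3720 m): east 3720 sin 158° = 1393.54, north 3720 cos 158° = -3449.12
Summing: 2761.97 m east, -3739.99 m north → (2762, -3740).

(2762, -3740)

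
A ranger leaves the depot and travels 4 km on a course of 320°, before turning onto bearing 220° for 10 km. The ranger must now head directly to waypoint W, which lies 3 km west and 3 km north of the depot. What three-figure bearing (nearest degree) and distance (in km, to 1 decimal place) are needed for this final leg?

038°, 9.7 km

Leg 1 (320°, 4 km): east 4 sin 320° = -2.57, north 4 cos 320° = 3.06
Leg 2 (220°, 10 km): east 10 sin 220° = -6.43, north 10 cos 220° = -7.66
Current position: (-9.00, -4.60). Target: (-3, 3). Remaining: Δeast = 6.00, Δnorth = 7.60.
Bearing = atan2(6.00, 7.60) mod 360° = 38.30°; distance = √((6.00)² + (7.60)²) = 9.679 km.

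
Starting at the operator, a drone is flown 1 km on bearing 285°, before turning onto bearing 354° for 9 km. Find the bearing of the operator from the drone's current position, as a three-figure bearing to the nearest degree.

Leg 1 (285°, 1 km): east 1 sin 285° = -0.97, north 1 cos 285° = 0.26
Leg 2 (354°, 9 km): east 9 sin 354° = -0.94, north 9 cos 354° = 8.95
Net displacement: -1.91 east, 9.21 north. Direction back to start is (1.91, -9.21): bearing = atan2(1.91, -9.21) mod 360° = 168.30° ≈ 168°.

168°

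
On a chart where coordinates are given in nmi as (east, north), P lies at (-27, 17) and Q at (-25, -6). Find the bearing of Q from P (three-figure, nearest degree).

Δeast = -25 − -27 = 2.00; Δnorth = -6 − 17 = -23.00.
Bearing = atan2(Δeast, Δnorth) mod 360° = 175.03° ≈ 175°.

175°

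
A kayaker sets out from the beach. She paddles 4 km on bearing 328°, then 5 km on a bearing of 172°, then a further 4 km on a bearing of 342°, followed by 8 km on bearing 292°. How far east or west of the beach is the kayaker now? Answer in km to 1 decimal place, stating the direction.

10.1 km west

Leg 1 (328°, 4 km): east 4 sin 328° = -2.12, north 4 cos 328° = 3.39
Leg 2 (172°, 5 km): east 5 sin 172° = 0.70, north 5 cos 172° = -4.95
Leg 3 (342°, 4 km): east 4 sin 342° = -1.24, north 4 cos 342° = 3.80
Leg 4 (292°, 8 km): east 8 sin 292° = -7.42, north 8 cos 292° = 3.00
Net east component: -10.08 km.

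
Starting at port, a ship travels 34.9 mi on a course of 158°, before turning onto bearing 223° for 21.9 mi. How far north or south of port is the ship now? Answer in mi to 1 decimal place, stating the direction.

48.4 mi south

Leg 1 (158°, 34.9 mi): east 34.9 sin 158° = 13.07, north 34.9 cos 158° = -32.36
Leg 2 (223°, 21.9 mi): east 21.9 sin 223° = -14.94, north 21.9 cos 223° = -16.02
Net north component: -48.38 mi.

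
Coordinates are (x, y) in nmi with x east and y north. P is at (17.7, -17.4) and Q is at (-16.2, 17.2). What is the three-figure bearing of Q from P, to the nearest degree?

Δeast = -16.2 − 17.7 = -33.90; Δnorth = 17.2 − -17.4 = 34.60.
Bearing = atan2(Δeast, Δnorth) mod 360° = 315.59° ≈ 316°.

316°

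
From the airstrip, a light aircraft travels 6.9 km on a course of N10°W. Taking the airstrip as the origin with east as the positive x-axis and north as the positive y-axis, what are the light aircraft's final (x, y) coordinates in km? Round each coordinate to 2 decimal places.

(-1.20, 6.80)

Leg 1 (N10°W, 6.9 km): east 6.9 sin 350° = -1.20, north 6.9 cos 350° = 6.80
Summing: -1.20 km east, 6.80 km north → (-1.20, 6.80).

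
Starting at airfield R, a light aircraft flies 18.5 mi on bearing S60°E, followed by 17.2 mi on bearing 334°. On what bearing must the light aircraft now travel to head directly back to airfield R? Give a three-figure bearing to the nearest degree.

234°

Leg 1 (S60°E, 18.5 mi): east 18.5 sin 120° = 16.02, north 18.5 cos 120° = -9.25
Leg 2 (334°, 17.2 mi): east 17.2 sin 334° = -7.54, north 17.2 cos 334° = 15.46
Net displacement: 8.48 east, 6.21 north. Direction back to start is (-8.48, -6.21): bearing = atan2(-8.48, -6.21) mod 360° = 233.79° ≈ 234°.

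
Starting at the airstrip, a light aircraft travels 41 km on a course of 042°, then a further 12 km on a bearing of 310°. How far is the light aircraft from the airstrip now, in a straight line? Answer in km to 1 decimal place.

Leg 1 (042°, 41 km): east 41 sin 42° = 27.43, north 41 cos 42° = 30.47
Leg 2 (310°, 12 km): east 12 sin 310° = -9.19, north 12 cos 310° = 7.71
Net: 18.24 east, 38.18 north. Distance = √((18.24)² + (38.18)²) = 42.316 km.

42.3 km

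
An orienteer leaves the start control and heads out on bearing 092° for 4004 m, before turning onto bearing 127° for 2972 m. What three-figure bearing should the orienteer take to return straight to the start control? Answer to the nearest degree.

Leg 1 (092°, 4004 m): east 4004 sin 92° = 4001.56, north 4004 cos 92° = -139.74
Leg 2 (127°, 2972 m): east 2972 sin 127° = 2373.54, north 2972 cos 127° = -1788.59
Net displacement: 6375.11 east, -1928.33 north. Direction back to start is (-6375.11, 1928.33): bearing = atan2(-6375.11, 1928.33) mod 360° = 286.83° ≈ 287°.

287°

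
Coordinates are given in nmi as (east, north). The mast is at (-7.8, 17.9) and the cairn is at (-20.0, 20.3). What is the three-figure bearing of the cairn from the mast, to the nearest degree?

281°

Δeast = -20.0 − -7.8 = -12.20; Δnorth = 20.3 − 17.9 = 2.40.
Bearing = atan2(Δeast, Δnorth) mod 360° = 281.13° ≈ 281°.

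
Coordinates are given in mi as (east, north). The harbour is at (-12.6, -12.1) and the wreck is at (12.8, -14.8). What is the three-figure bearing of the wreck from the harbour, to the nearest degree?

096°

Δeast = 12.8 − -12.6 = 25.40; Δnorth = -14.8 − -12.1 = -2.70.
Bearing = atan2(Δeast, Δnorth) mod 360° = 96.07° ≈ 096°.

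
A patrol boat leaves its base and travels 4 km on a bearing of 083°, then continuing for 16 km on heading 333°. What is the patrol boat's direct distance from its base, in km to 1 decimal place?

Leg 1 (083°, 4 km): east 4 sin 83° = 3.97, north 4 cos 83° = 0.49
Leg 2 (333°, 16 km): east 16 sin 333° = -7.26, north 16 cos 333° = 14.26
Net: -3.29 east, 14.74 north. Distance = √((-3.29)² + (14.74)²) = 15.107 km.

15.1 km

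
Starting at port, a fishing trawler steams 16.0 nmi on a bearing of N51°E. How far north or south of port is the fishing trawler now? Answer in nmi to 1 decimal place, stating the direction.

Leg 1 (N51°E, 16.0 nmi): east 16.0 sin 51° = 12.43, north 16.0 cos 51° = 10.07
Net north component: 10.07 nmi.

10.1 nmi north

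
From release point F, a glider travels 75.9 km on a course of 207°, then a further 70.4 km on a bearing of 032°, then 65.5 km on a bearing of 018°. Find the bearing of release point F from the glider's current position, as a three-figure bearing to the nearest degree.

203°

Leg 1 (207°, 75.9 km): east 75.9 sin 207° = -34.46, north 75.9 cos 207° = -67.63
Leg 2 (032°, 70.4 km): east 70.4 sin 32° = 37.31, north 70.4 cos 32° = 59.70
Leg 3 (018°, 65.5 km): east 65.5 sin 18° = 20.24, north 65.5 cos 18° = 62.29
Net displacement: 23.09 east, 54.37 north. Direction back to start is (-23.09, -54.37): bearing = atan2(-23.09, -54.37) mod 360° = 203.01° ≈ 203°.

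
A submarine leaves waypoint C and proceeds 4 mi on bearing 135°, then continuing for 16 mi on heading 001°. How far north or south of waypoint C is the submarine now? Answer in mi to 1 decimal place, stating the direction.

Leg 1 (135°, 4 mi): east 4 sin 135° = 2.83, north 4 cos 135° = -2.83
Leg 2 (001°, 16 mi): east 16 sin 1° = 0.28, north 16 cos 1° = 16.00
Net north component: 13.17 mi.

13.2 mi north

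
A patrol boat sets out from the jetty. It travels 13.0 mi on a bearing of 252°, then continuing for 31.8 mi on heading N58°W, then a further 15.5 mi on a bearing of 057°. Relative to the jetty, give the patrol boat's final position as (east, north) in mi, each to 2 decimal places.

(-26.33, 21.28)

Leg 1 (252°, 13.0 mi): east 13.0 sin 252° = -12.36, north 13.0 cos 252° = -4.02
Leg 2 (N58°W, 31.8 mi): east 31.8 sin 302° = -26.97, north 31.8 cos 302° = 16.85
Leg 3 (057°, 15.5 mi): east 15.5 sin 57° = 13.00, north 15.5 cos 57° = 8.44
Summing: -26.33 mi east, 21.28 mi north → (-26.33, 21.28).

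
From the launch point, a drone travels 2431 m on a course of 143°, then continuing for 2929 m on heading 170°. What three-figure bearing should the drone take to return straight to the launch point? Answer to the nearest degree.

338°

Leg 1 (143°, 2431 m): east 2431 sin 143° = 1463.01, north 2431 cos 143° = -1941.48
Leg 2 (170°, 2929 m): east 2929 sin 170° = 508.62, north 2929 cos 170° = -2884.50
Net displacement: 1971.63 east, -4825.98 north. Direction back to start is (-1971.63, 4825.98): bearing = atan2(-1971.63, 4825.98) mod 360° = 337.78° ≈ 338°.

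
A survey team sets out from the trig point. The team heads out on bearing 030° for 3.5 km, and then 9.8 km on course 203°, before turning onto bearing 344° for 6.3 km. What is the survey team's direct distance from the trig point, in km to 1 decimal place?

3.8 km

Leg 1 (030°, 3.5 km): east 3.5 sin 30° = 1.75, north 3.5 cos 30° = 3.03
Leg 2 (203°, 9.8 km): east 9.8 sin 203° = -3.83, north 9.8 cos 203° = -9.02
Leg 3 (344°, 6.3 km): east 6.3 sin 344° = -1.74, north 6.3 cos 344° = 6.06
Net: -3.82 east, 0.07 north. Distance = √((-3.82)² + (0.07)²) = 3.816 km.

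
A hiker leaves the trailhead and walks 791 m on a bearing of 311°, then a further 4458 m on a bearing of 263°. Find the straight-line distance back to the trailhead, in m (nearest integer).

5022 m

Leg 1 (311°, 791 m): east 791 sin 311° = -596.98, north 791 cos 311° = 518.94
Leg 2 (263°, 4458 m): east 4458 sin 263° = -4424.77, north 4458 cos 263° = -543.29
Net: -5021.75 east, -24.35 north. Distance = √((-5021.75)² + (-24.35)²) = 5021.805 m.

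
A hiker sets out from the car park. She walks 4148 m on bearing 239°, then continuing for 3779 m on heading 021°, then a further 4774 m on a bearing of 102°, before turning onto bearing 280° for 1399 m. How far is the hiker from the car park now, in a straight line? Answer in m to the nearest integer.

1266 m

Leg 1 (239°, 4148 m): east 4148 sin 239° = -3555.53, north 4148 cos 239° = -2136.38
Leg 2 (021°, 3779 m): east 3779 sin 21° = 1354.27, north 3779 cos 21° = 3528.00
Leg 3 (102°, 4774 m): east 4774 sin 102° = 4669.68, north 4774 cos 102° = -992.57
Leg 4 (280°, 1399 m): east 1399 sin 280° = -1377.75, north 1399 cos 280° = 242.93
Net: 1090.67 east, 641.99 north. Distance = √((1090.67)² + (641.99)²) = 1265.588 m.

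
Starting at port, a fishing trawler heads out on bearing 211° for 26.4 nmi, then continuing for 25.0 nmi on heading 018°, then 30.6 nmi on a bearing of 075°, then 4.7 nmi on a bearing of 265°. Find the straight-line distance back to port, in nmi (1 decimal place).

Leg 1 (211°, 26.4 nmi): east 26.4 sin 211° = -13.60, north 26.4 cos 211° = -22.63
Leg 2 (018°, 25.0 nmi): east 25.0 sin 18° = 7.73, north 25.0 cos 18° = 23.78
Leg 3 (075°, 30.6 nmi): east 30.6 sin 75° = 29.56, north 30.6 cos 75° = 7.92
Leg 4 (265°, 4.7 nmi): east 4.7 sin 265° = -4.68, north 4.7 cos 265° = -0.41
Net: 19.00 east, 8.66 north. Distance = √((19.00)² + (8.66)²) = 20.883 nmi.

20.9 nmi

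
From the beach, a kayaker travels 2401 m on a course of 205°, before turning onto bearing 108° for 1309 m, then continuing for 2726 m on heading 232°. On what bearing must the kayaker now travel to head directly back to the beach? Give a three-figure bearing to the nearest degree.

024°

Leg 1 (205°, 2401 m): east 2401 sin 205° = -1014.71, north 2401 cos 205° = -2176.04
Leg 2 (108°, 1309 m): east 1309 sin 108° = 1244.93, north 1309 cos 108° = -404.50
Leg 3 (232°, 2726 m): east 2726 sin 232° = -2148.12, north 2726 cos 232° = -1678.29
Net displacement: -1917.89 east, -4258.84 north. Direction back to start is (1917.89, 4258.84): bearing = atan2(1917.89, 4258.84) mod 360° = 24.24° ≈ 024°.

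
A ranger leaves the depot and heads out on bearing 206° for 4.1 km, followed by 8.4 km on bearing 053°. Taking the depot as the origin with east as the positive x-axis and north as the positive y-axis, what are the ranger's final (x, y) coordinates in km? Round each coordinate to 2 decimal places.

Leg 1 (206°, 4.1 km): east 4.1 sin 206° = -1.80, north 4.1 cos 206° = -3.69
Leg 2 (053°, 8.4 km): east 8.4 sin 53° = 6.71, north 8.4 cos 53° = 5.06
Summing: 4.91 km east, 1.37 km north → (4.91, 1.37).

(4.91, 1.37)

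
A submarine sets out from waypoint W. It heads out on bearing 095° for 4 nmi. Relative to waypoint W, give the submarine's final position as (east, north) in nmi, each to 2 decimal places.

Leg 1 (095°, 4 nmi): east 4 sin 95° = 3.98, north 4 cos 95° = -0.35
Summing: 3.98 nmi east, -0.35 nmi north → (3.98, -0.35).

(3.98, -0.35)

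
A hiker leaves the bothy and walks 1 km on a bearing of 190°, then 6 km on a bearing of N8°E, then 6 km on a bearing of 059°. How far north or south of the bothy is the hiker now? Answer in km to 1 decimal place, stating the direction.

8.0 km north

Leg 1 (190°, 1 km): east 1 sin 190° = -0.17, north 1 cos 190° = -0.98
Leg 2 (N8°E, 6 km): east 6 sin 8° = 0.84, north 6 cos 8° = 5.94
Leg 3 (059°, 6 km): east 6 sin 59° = 5.14, north 6 cos 59° = 3.09
Net north component: 8.05 km.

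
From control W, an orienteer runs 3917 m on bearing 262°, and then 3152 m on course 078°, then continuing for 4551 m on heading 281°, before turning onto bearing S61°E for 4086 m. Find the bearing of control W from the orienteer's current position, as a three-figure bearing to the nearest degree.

Leg 1 (262°, 3917 m): east 3917 sin 262° = -3878.88, north 3917 cos 262° = -545.14
Leg 2 (078°, 3152 m): east 3152 sin 78° = 3083.12, north 3152 cos 78° = 655.34
Leg 3 (281°, 4551 m): east 4551 sin 281° = -4467.39, north 4551 cos 281° = 868.37
Leg 4 (S61°E, 4086 m): east 4086 sin 119° = 3573.70, north 4086 cos 119° = -1980.93
Net displacement: -1689.45 east, -1002.36 north. Direction back to start is (1689.45, 1002.36): bearing = atan2(1689.45, 1002.36) mod 360° = 59.32° ≈ 059°.

059°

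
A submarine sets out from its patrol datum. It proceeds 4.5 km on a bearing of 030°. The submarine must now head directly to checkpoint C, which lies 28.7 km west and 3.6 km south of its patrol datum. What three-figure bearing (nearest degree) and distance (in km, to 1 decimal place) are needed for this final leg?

256°, 31.8 km

Leg 1 (030°, 4.5 km): east 4.5 sin 30° = 2.25, north 4.5 cos 30° = 3.90
Current position: (2.25, 3.90). Target: (-28.7, -3.6). Remaining: Δeast = -30.95, Δnorth = -7.50.
Bearing = atan2(-30.95, -7.50) mod 360° = 256.38°; distance = √((-30.95)² + (-7.50)²) = 31.845 km.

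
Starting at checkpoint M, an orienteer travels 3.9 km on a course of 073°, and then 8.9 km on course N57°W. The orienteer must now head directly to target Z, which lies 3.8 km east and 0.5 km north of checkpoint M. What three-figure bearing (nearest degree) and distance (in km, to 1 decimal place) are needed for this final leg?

126°, 9.3 km

Leg 1 (073°, 3.9 km): east 3.9 sin 73° = 3.73, north 3.9 cos 73° = 1.14
Leg 2 (N57°W, 8.9 km): east 8.9 sin 303° = -7.46, north 8.9 cos 303° = 4.85
Current position: (-3.73, 5.99). Target: (3.8, 0.5). Remaining: Δeast = 7.53, Δnorth = -5.49.
Bearing = atan2(7.53, -5.49) mod 360° = 126.07°; distance = √((7.53)² + (-5.49)²) = 9.321 km.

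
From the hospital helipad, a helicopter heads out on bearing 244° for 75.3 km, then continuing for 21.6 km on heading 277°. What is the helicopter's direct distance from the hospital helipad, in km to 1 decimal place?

94.2 km

Leg 1 (244°, 75.3 km): east 75.3 sin 244° = -67.68, north 75.3 cos 244° = -33.01
Leg 2 (277°, 21.6 km): east 21.6 sin 277° = -21.44, north 21.6 cos 277° = 2.63
Net: -89.12 east, -30.38 north. Distance = √((-89.12)² + (-30.38)²) = 94.153 km.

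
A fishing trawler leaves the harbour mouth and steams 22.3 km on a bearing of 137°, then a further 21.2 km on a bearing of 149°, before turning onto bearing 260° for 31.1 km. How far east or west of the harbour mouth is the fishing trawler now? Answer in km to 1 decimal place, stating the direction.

Leg 1 (137°, 22.3 km): east 22.3 sin 137° = 15.21, north 22.3 cos 137° = -16.31
Leg 2 (149°, 21.2 km): east 21.2 sin 149° = 10.92, north 21.2 cos 149° = -18.17
Leg 3 (260°, 31.1 km): east 31.1 sin 260° = -30.63, north 31.1 cos 260° = -5.40
Net east component: -4.50 km.

4.5 km west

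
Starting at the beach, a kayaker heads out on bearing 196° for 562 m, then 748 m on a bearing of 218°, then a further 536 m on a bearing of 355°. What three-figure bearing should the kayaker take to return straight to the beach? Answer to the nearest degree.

Leg 1 (196°, 562 m): east 562 sin 196° = -154.91, north 562 cos 196° = -540.23
Leg 2 (218°, 748 m): east 748 sin 218° = -460.51, north 748 cos 218° = -589.43
Leg 3 (355°, 536 m): east 536 sin 355° = -46.72, north 536 cos 355° = 533.96
Net displacement: -662.14 east, -595.70 north. Direction back to start is (662.14, 595.70): bearing = atan2(662.14, 595.70) mod 360° = 48.02° ≈ 048°.

048°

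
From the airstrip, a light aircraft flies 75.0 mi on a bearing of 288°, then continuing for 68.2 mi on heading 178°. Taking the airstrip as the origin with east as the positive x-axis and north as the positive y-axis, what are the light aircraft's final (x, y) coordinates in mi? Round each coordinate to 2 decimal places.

(-68.95, -44.98)

Leg 1 (288°, 75.0 mi): east 75.0 sin 288° = -71.33, north 75.0 cos 288° = 23.18
Leg 2 (178°, 68.2 mi): east 68.2 sin 178° = 2.38, north 68.2 cos 178° = -68.16
Summing: -68.95 mi east, -44.98 mi north → (-68.95, -44.98).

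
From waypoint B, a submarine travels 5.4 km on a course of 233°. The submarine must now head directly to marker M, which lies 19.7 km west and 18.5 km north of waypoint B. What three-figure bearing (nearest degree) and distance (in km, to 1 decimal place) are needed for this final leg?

Leg 1 (233°, 5.4 km): east 5.4 sin 233° = -4.31, north 5.4 cos 233° = -3.25
Current position: (-4.31, -3.25). Target: (-19.7, 18.5). Remaining: Δeast = -15.39, Δnorth = 21.75.
Bearing = atan2(-15.39, 21.75) mod 360° = 324.72°; distance = √((-15.39)² + (21.75)²) = 26.643 km.

325°, 26.6 km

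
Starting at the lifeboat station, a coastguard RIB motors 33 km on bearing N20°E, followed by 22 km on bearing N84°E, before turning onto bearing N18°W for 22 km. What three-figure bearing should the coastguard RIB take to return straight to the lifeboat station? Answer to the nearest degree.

206°

Leg 1 (N20°E, 33 km): east 33 sin 20° = 11.29, north 33 cos 20° = 31.01
Leg 2 (N84°E, 22 km): east 22 sin 84° = 21.88, north 22 cos 84° = 2.30
Leg 3 (N18°W, 22 km): east 22 sin 342° = -6.80, north 22 cos 342° = 20.92
Net displacement: 26.37 east, 54.23 north. Direction back to start is (-26.37, -54.23): bearing = atan2(-26.37, -54.23) mod 360° = 205.93° ≈ 206°.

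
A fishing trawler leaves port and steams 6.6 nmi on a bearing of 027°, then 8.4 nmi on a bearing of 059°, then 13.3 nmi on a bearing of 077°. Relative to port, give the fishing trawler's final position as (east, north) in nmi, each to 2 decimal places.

Leg 1 (027°, 6.6 nmi): east 6.6 sin 27° = 3.00, north 6.6 cos 27° = 5.88
Leg 2 (059°, 8.4 nmi): east 8.4 sin 59° = 7.20, north 8.4 cos 59° = 4.33
Leg 3 (077°, 13.3 nmi): east 13.3 sin 77° = 12.96, north 13.3 cos 77° = 2.99
Summing: 23.16 nmi east, 13.20 nmi north → (23.16, 13.20).

(23.16, 13.20)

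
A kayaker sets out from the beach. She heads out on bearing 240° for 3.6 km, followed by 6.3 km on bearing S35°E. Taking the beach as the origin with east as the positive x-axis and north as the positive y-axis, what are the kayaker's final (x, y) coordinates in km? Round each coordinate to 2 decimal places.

(0.50, -6.96)

Leg 1 (240°, 3.6 km): east 3.6 sin 240° = -3.12, north 3.6 cos 240° = -1.80
Leg 2 (S35°E, 6.3 km): east 6.3 sin 145° = 3.61, north 6.3 cos 145° = -5.16
Summing: 0.50 km east, -6.96 km north → (0.50, -6.96).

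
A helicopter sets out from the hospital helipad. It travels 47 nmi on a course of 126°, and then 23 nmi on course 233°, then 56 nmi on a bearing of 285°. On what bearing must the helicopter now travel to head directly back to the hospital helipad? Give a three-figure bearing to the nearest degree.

Leg 1 (126°, 47 nmi): east 47 sin 126° = 38.02, north 47 cos 126° = -27.63
Leg 2 (233°, 23 nmi): east 23 sin 233° = -18.37, north 23 cos 233° = -13.84
Leg 3 (285°, 56 nmi): east 56 sin 285° = -54.09, north 56 cos 285° = 14.49
Net displacement: -34.44 east, -26.97 north. Direction back to start is (34.44, 26.97): bearing = atan2(34.44, 26.97) mod 360° = 51.93° ≈ 052°.

052°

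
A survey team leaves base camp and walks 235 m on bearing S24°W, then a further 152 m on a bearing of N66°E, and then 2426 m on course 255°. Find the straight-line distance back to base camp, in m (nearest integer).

Leg 1 (S24°W, 235 m): east 235 sin 204° = -95.58, north 235 cos 204° = -214.68
Leg 2 (N66°E, 152 m): east 152 sin 66° = 138.86, north 152 cos 66° = 61.82
Leg 3 (255°, 2426 m): east 2426 sin 255° = -2343.34, north 2426 cos 255° = -627.90
Net: -2300.06 east, -780.75 north. Distance = √((-2300.06)² + (-780.75)²) = 2428.962 m.

2429 m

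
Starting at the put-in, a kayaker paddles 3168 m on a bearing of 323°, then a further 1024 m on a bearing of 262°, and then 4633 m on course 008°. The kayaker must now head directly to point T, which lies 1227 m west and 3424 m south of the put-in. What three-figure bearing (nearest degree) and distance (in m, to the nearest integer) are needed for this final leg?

174°, 10452 m

Leg 1 (323°, 3168 m): east 3168 sin 323° = -1906.55, north 3168 cos 323° = 2530.08
Leg 2 (262°, 1024 m): east 1024 sin 262° = -1014.03, north 1024 cos 262° = -142.51
Leg 3 (008°, 4633 m): east 4633 sin 8° = 644.79, north 4633 cos 8° = 4587.91
Current position: (-2275.80, 6975.48). Target: (-1227, -3424). Remaining: Δeast = 1048.80, Δnorth = -10399.48.
Bearing = atan2(1048.80, -10399.48) mod 360° = 174.24°; distance = √((1048.80)² + (-10399.48)²) = 10452.228 m.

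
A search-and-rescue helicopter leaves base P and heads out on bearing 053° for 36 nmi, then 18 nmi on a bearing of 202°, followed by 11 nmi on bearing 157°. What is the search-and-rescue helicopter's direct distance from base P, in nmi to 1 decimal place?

Leg 1 (053°, 36 nmi): east 36 sin 53° = 28.75, north 36 cos 53° = 21.67
Leg 2 (202°, 18 nmi): east 18 sin 202° = -6.74, north 18 cos 202° = -16.69
Leg 3 (157°, 11 nmi): east 11 sin 157° = 4.30, north 11 cos 157° = -10.13
Net: 26.31 east, -5.15 north. Distance = √((26.31)² + (-5.15)²) = 26.805 nmi.

26.8 nmi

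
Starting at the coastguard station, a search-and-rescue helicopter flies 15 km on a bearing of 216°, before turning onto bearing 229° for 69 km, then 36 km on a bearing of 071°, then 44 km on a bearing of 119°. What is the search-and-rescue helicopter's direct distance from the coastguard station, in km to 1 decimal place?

68.0 km

Leg 1 (216°, 15 km): east 15 sin 216° = -8.82, north 15 cos 216° = -12.14
Leg 2 (229°, 69 km): east 69 sin 229° = -52.07, north 69 cos 229° = -45.27
Leg 3 (071°, 36 km): east 36 sin 71° = 34.04, north 36 cos 71° = 11.72
Leg 4 (119°, 44 km): east 44 sin 119° = 38.48, north 44 cos 119° = -21.33
Net: 11.63 east, -67.01 north. Distance = √((11.63)² + (-67.01)²) = 68.016 km.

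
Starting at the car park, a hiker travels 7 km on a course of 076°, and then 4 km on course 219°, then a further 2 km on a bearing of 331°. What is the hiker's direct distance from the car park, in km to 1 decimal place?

Leg 1 (076°, 7 km): east 7 sin 76° = 6.79, north 7 cos 76° = 1.69
Leg 2 (219°, 4 km): east 4 sin 219° = -2.52, north 4 cos 219° = -3.11
Leg 3 (331°, 2 km): east 2 sin 331° = -0.97, north 2 cos 331° = 1.75
Net: 3.31 east, 0.33 north. Distance = √((3.31)² + (0.33)²) = 3.322 km.

3.3 km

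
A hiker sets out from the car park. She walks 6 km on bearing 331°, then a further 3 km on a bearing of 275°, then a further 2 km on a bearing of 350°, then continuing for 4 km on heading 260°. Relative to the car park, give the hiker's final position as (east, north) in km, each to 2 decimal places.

Leg 1 (331°, 6 km): east 6 sin 331° = -2.91, north 6 cos 331° = 5.25
Leg 2 (275°, 3 km): east 3 sin 275° = -2.99, north 3 cos 275° = 0.26
Leg 3 (350°, 2 km): east 2 sin 350° = -0.35, north 2 cos 350° = 1.97
Leg 4 (260°, 4 km): east 4 sin 260° = -3.94, north 4 cos 260° = -0.69
Summing: -10.18 km east, 6.78 km north → (-10.18, 6.78).

(-10.18, 6.78)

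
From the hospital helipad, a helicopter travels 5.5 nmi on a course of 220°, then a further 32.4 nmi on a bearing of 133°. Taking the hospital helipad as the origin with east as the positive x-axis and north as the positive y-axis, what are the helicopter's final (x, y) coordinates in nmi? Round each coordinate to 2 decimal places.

Leg 1 (220°, 5.5 nmi): east 5.5 sin 220° = -3.54, north 5.5 cos 220° = -4.21
Leg 2 (133°, 32.4 nmi): east 32.4 sin 133° = 23.70, north 32.4 cos 133° = -22.10
Summing: 20.16 nmi east, -26.31 nmi north → (20.16, -26.31).

(20.16, -26.31)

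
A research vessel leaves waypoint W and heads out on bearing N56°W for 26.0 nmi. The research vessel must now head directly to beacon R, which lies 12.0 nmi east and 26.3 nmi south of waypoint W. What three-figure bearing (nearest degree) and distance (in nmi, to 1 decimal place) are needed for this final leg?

Leg 1 (N56°W, 26.0 nmi): east 26.0 sin 304° = -21.55, north 26.0 cos 304° = 14.54
Current position: (-21.55, 14.54). Target: (12.0, -26.3). Remaining: Δeast = 33.55, Δnorth = -40.84.
Bearing = atan2(33.55, -40.84) mod 360° = 140.59°; distance = √((33.55)² + (-40.84)²) = 52.856 nmi.

141°, 52.9 nmi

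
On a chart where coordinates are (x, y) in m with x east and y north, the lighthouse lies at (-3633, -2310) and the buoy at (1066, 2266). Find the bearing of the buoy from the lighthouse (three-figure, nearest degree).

Δeast = 1066 − -3633 = 4699.00; Δnorth = 2266 − -2310 = 4576.00.
Bearing = atan2(Δeast, Δnorth) mod 360° = 45.76° ≈ 046°.

046°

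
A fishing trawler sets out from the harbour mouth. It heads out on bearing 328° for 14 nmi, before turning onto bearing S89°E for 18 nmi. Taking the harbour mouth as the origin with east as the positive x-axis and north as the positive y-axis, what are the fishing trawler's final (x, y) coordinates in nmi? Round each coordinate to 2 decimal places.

(10.58, 11.56)

Leg 1 (328°, 14 nmi): east 14 sin 328° = -7.42, north 14 cos 328° = 11.87
Leg 2 (S89°E, 18 nmi): east 18 sin 91° = 18.00, north 18 cos 91° = -0.31
Summing: 10.58 nmi east, 11.56 nmi north → (10.58, 11.56).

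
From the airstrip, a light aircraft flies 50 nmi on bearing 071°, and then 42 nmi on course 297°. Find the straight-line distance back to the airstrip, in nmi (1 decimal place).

Leg 1 (071°, 50 nmi): east 50 sin 71° = 47.28, north 50 cos 71° = 16.28
Leg 2 (297°, 42 nmi): east 42 sin 297° = -37.42, north 42 cos 297° = 19.07
Net: 9.85 east, 35.35 north. Distance = √((9.85)² + (35.35)²) = 36.694 nmi.

36.7 nmi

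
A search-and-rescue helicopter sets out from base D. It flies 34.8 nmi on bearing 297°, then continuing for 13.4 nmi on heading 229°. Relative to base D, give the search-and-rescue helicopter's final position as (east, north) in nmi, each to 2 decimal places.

(-41.12, 7.01)

Leg 1 (297°, 34.8 nmi): east 34.8 sin 297° = -31.01, north 34.8 cos 297° = 15.80
Leg 2 (229°, 13.4 nmi): east 13.4 sin 229° = -10.11, north 13.4 cos 229° = -8.79
Summing: -41.12 nmi east, 7.01 nmi north → (-41.12, 7.01).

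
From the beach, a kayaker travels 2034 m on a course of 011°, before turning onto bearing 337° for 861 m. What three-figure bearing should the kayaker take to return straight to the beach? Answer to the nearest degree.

181°

Leg 1 (011°, 2034 m): east 2034 sin 11° = 388.11, north 2034 cos 11° = 1996.63
Leg 2 (337°, 861 m): east 861 sin 337° = -336.42, north 861 cos 337° = 792.55
Net displacement: 51.69 east, 2789.18 north. Direction back to start is (-51.69, -2789.18): bearing = atan2(-51.69, -2789.18) mod 360° = 181.06° ≈ 181°.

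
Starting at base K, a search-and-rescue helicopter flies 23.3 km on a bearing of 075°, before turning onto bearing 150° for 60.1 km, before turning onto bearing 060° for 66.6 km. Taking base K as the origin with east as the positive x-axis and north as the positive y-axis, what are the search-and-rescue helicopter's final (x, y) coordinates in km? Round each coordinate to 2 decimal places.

Leg 1 (075°, 23.3 km): east 23.3 sin 75° = 22.51, north 23.3 cos 75° = 6.03
Leg 2 (150°, 60.1 km): east 60.1 sin 150° = 30.05, north 60.1 cos 150° = -52.05
Leg 3 (060°, 66.6 km): east 66.6 sin 60° = 57.68, north 66.6 cos 60° = 33.30
Summing: 110.23 km east, -12.72 km north → (110.23, -12.72).

(110.23, -12.72)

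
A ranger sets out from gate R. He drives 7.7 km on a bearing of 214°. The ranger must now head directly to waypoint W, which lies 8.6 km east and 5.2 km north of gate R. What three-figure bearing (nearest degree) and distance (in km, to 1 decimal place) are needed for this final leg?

Leg 1 (214°, 7.7 km): east 7.7 sin 214° = -4.31, north 7.7 cos 214° = -6.38
Current position: (-4.31, -6.38). Target: (8.6, 5.2). Remaining: Δeast = 12.91, Δnorth = 11.58.
Bearing = atan2(12.91, 11.58) mod 360° = 48.09°; distance = √((12.91)² + (11.58)²) = 17.342 km.

048°, 17.3 km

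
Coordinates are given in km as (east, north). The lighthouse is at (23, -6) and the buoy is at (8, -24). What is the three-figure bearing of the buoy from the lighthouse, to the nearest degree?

Δeast = 8 − 23 = -15.00; Δnorth = -24 − -6 = -18.00.
Bearing = atan2(Δeast, Δnorth) mod 360° = 219.81° ≈ 220°.

220°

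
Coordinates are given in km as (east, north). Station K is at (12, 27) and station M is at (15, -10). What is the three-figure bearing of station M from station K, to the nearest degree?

Δeast = 15 − 12 = 3.00; Δnorth = -10 − 27 = -37.00.
Bearing = atan2(Δeast, Δnorth) mod 360° = 175.36° ≈ 175°.

175°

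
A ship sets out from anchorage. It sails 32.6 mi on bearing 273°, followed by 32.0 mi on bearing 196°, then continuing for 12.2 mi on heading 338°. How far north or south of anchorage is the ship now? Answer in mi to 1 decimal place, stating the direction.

Leg 1 (273°, 32.6 mi): east 32.6 sin 273° = -32.56, north 32.6 cos 273° = 1.71
Leg 2 (196°, 32.0 mi): east 32.0 sin 196° = -8.82, north 32.0 cos 196° = -30.76
Leg 3 (338°, 12.2 mi): east 12.2 sin 338° = -4.57, north 12.2 cos 338° = 11.31
Net north component: -17.74 mi.

17.7 mi south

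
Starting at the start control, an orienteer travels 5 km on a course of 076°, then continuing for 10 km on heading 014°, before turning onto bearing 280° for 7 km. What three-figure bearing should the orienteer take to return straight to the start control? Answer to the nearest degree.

182°

Leg 1 (076°, 5 km): east 5 sin 76° = 4.85, north 5 cos 76° = 1.21
Leg 2 (014°, 10 km): east 10 sin 14° = 2.42, north 10 cos 14° = 9.70
Leg 3 (280°, 7 km): east 7 sin 280° = -6.89, north 7 cos 280° = 1.22
Net displacement: 0.38 east, 12.13 north. Direction back to start is (-0.38, -12.13): bearing = atan2(-0.38, -12.13) mod 360° = 181.78° ≈ 182°.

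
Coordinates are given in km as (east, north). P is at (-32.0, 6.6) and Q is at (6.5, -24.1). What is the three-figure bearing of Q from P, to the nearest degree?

129°

Δeast = 6.5 − -32.0 = 38.50; Δnorth = -24.1 − 6.6 = -30.70.
Bearing = atan2(Δeast, Δnorth) mod 360° = 128.57° ≈ 129°.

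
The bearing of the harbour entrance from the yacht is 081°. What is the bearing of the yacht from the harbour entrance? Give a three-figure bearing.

Back-bearing = 081° + 180° = 261°.

261°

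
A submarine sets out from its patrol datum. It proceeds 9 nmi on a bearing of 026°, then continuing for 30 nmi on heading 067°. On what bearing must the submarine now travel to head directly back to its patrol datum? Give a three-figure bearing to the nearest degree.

Leg 1 (026°, 9 nmi): east 9 sin 26° = 3.95, north 9 cos 26° = 8.09
Leg 2 (067°, 30 nmi): east 30 sin 67° = 27.62, north 30 cos 67° = 11.72
Net displacement: 31.56 east, 19.81 north. Direction back to start is (-31.56, -19.81): bearing = atan2(-31.56, -19.81) mod 360° = 237.88° ≈ 238°.

238°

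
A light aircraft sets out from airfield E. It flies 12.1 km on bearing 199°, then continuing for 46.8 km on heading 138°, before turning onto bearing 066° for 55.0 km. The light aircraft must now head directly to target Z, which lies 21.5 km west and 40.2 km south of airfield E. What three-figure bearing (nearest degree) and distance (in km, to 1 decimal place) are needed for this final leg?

Leg 1 (199°, 12.1 km): east 12.1 sin 199° = -3.94, north 12.1 cos 199° = -11.44
Leg 2 (138°, 46.8 km): east 46.8 sin 138° = 31.32, north 46.8 cos 138° = -34.78
Leg 3 (066°, 55.0 km): east 55.0 sin 66° = 50.25, north 55.0 cos 66° = 22.37
Current position: (77.62, -23.85). Target: (-21.5, -40.2). Remaining: Δeast = -99.12, Δnorth = -16.35.
Bearing = atan2(-99.12, -16.35) mod 360° = 260.63°; distance = √((-99.12)² + (-16.35)²) = 100.460 km.

261°, 100.5 km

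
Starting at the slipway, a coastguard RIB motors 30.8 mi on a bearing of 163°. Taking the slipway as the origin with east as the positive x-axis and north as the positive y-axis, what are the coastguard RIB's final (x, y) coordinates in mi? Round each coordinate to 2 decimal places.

(9.01, -29.45)

Leg 1 (163°, 30.8 mi): east 30.8 sin 163° = 9.01, north 30.8 cos 163° = -29.45
Summing: 9.01 mi east, -29.45 mi north → (9.01, -29.45).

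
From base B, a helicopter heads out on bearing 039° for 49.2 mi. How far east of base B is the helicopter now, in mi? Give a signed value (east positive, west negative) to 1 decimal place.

Leg 1 (039°, 49.2 mi): east 49.2 sin 39° = 30.96, north 49.2 cos 39° = 38.24
Net east component: 30.96 mi.

31.0 mi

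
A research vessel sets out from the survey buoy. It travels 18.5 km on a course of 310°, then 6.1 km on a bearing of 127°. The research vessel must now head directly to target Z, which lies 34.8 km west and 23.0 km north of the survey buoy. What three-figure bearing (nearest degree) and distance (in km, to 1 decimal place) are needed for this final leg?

Leg 1 (310°, 18.5 km): east 18.5 sin 310° = -14.17, north 18.5 cos 310° = 11.89
Leg 2 (127°, 6.1 km): east 6.1 sin 127° = 4.87, north 6.1 cos 127° = -3.67
Current position: (-9.30, 8.22). Target: (-34.8, 23.0). Remaining: Δeast = -25.50, Δnorth = 14.78.
Bearing = atan2(-25.50, 14.78) mod 360° = 300.10°; distance = √((-25.50)² + (14.78)²) = 29.473 km.

300°, 29.5 km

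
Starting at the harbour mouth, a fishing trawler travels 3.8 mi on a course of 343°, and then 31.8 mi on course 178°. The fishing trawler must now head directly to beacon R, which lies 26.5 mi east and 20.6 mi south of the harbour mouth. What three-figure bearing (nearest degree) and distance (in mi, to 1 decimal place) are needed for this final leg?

074°, 27.6 mi

Leg 1 (343°, 3.8 mi): east 3.8 sin 343° = -1.11, north 3.8 cos 343° = 3.63
Leg 2 (178°, 31.8 mi): east 31.8 sin 178° = 1.11, north 31.8 cos 178° = -31.78
Current position: (-0.00, -28.15). Target: (26.5, -20.6). Remaining: Δeast = 26.50, Δnorth = 7.55.
Bearing = atan2(26.50, 7.55) mod 360° = 74.10°; distance = √((26.50)² + (7.55)²) = 27.555 mi.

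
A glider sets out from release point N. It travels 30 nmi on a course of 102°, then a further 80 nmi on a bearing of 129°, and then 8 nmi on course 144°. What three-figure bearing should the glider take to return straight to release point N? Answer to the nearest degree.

Leg 1 (102°, 30 nmi): east 30 sin 102° = 29.34, north 30 cos 102° = -6.24
Leg 2 (129°, 80 nmi): east 80 sin 129° = 62.17, north 80 cos 129° = -50.35
Leg 3 (144°, 8 nmi): east 8 sin 144° = 4.70, north 8 cos 144° = -6.47
Net displacement: 96.22 east, -63.06 north. Direction back to start is (-96.22, 63.06): bearing = atan2(-96.22, 63.06) mod 360° = 303.24° ≈ 303°.

303°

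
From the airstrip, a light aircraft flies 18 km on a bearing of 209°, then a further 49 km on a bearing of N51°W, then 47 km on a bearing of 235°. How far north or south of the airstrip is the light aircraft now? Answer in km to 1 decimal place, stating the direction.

11.9 km south

Leg 1 (209°, 18 km): east 18 sin 209° = -8.73, north 18 cos 209° = -15.74
Leg 2 (N51°W, 49 km): east 49 sin 309° = -38.08, north 49 cos 309° = 30.84
Leg 3 (235°, 47 km): east 47 sin 235° = -38.50, north 47 cos 235° = -26.96
Net north component: -11.86 km.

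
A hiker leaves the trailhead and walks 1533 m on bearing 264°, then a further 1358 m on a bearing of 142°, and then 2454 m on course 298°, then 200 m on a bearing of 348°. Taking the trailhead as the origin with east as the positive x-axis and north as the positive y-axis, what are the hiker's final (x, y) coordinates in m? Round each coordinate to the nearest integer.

(-2897, 117)

Leg 1 (264°, 1533 m): east 1533 sin 264° = -1524.60, north 1533 cos 264° = -160.24
Leg 2 (142°, 1358 m): east 1358 sin 142° = 836.07, north 1358 cos 142° = -1070.12
Leg 3 (298°, 2454 m): east 2454 sin 298° = -2166.75, north 2454 cos 298° = 1152.08
Leg 4 (348°, 200 m): east 200 sin 348° = -41.58, north 200 cos 348° = 195.63
Summing: -2896.87 m east, 117.35 m north → (-2897, 117).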